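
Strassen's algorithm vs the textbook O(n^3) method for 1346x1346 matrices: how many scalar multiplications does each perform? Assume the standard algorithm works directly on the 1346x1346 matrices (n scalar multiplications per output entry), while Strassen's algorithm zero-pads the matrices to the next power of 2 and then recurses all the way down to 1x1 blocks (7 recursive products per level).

Matrix multiplication for 1346x1346 matrices:

Strassen's algorithm requires power-of-2 dimensions. Pad 1346x1346 to 2048x2048 (next power of 2).

Standard algorithm: 1346^3 = 2438569736 multiplications
Strassen's algorithm: 7^(log2(2048)) = 7^11 = 1977326743 multiplications
Savings: 2438569736 - 1977326743 = 461242993 multiplications

Standard: 2438569736 multiplications (1346^3). Strassen: 1977326743 multiplications (7^11, after padding to 2048x2048). Strassen reduces 8 recursive multiplications to 7 at each level.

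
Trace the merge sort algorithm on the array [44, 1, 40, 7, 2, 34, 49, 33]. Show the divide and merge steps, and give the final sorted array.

Merge sort trace:

Split: [44, 1, 40, 7, 2, 34, 49, 33] -> [44, 1, 40, 7] and [2, 34, 49, 33]
  Split: [44, 1, 40, 7] -> [44, 1] and [40, 7]
    Split: [44, 1] -> [44] and [1]
    Merge: [44] + [1] -> [1, 44]
    Split: [40, 7] -> [40] and [7]
    Merge: [40] + [7] -> [7, 40]
  Merge: [1, 44] + [7, 40] -> [1, 7, 40, 44]
  Split: [2, 34, 49, 33] -> [2, 34] and [49, 33]
    Split: [2, 34] -> [2] and [34]
    Merge: [2] + [34] -> [2, 34]
    Split: [49, 33] -> [49] and [33]
    Merge: [49] + [33] -> [33, 49]
  Merge: [2, 34] + [33, 49] -> [2, 33, 34, 49]
Merge: [1, 7, 40, 44] + [2, 33, 34, 49] -> [1, 2, 7, 33, 34, 40, 44, 49]

Final sorted array: [1, 2, 7, 33, 34, 40, 44, 49]

The merge sort proceeds by recursively splitting the array and merging sorted halves.
After all merges, the sorted array is [1, 2, 7, 33, 34, 40, 44, 49].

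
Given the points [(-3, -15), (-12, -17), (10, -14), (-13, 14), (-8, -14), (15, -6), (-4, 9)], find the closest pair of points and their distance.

Computing all pairwise distances among 7 points:

d((-3, -15), (-12, -17)) = 9.2195
d((-3, -15), (10, -14)) = 13.0384
d((-3, -15), (-13, 14)) = 30.6757
d((-3, -15), (-8, -14)) = 5.099
d((-3, -15), (15, -6)) = 20.1246
d((-3, -15), (-4, 9)) = 24.0208
d((-12, -17), (10, -14)) = 22.2036
d((-12, -17), (-13, 14)) = 31.0161
d((-12, -17), (-8, -14)) = 5.0 <-- minimum
d((-12, -17), (15, -6)) = 29.1548
d((-12, -17), (-4, 9)) = 27.2029
d((10, -14), (-13, 14)) = 36.2353
d((10, -14), (-8, -14)) = 18.0
d((10, -14), (15, -6)) = 9.434
d((10, -14), (-4, 9)) = 26.9258
d((-13, 14), (-8, -14)) = 28.4429
d((-13, 14), (15, -6)) = 34.4093
d((-13, 14), (-4, 9)) = 10.2956
d((-8, -14), (15, -6)) = 24.3516
d((-8, -14), (-4, 9)) = 23.3452
d((15, -6), (-4, 9)) = 24.2074

Closest pair: (-12, -17) and (-8, -14) with distance 5.0

The closest pair is (-12, -17) and (-8, -14) with Euclidean distance 5.0. For 7 points, brute-force pairwise comparison is shown above. For large n, the divide-and-conquer algorithm (sort by x, recurse on halves, check the dividing strip) achieves O(n log n).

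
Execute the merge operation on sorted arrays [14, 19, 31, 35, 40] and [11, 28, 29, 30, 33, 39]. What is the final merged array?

Merging process:

Compare 14 vs 11: take 11 from right. Merged: [11]
Compare 14 vs 28: take 14 from left. Merged: [11, 14]
Compare 19 vs 28: take 19 from left. Merged: [11, 14, 19]
Compare 31 vs 28: take 28 from right. Merged: [11, 14, 19, 28]
Compare 31 vs 29: take 29 from right. Merged: [11, 14, 19, 28, 29]
Compare 31 vs 30: take 30 from right. Merged: [11, 14, 19, 28, 29, 30]
Compare 31 vs 33: take 31 from left. Merged: [11, 14, 19, 28, 29, 30, 31]
Compare 35 vs 33: take 33 from right. Merged: [11, 14, 19, 28, 29, 30, 31, 33]
Compare 35 vs 39: take 35 from left. Merged: [11, 14, 19, 28, 29, 30, 31, 33, 35]
Compare 40 vs 39: take 39 from right. Merged: [11, 14, 19, 28, 29, 30, 31, 33, 35, 39]
Append remaining from left: [40]. Merged: [11, 14, 19, 28, 29, 30, 31, 33, 35, 39, 40]

Final merged array: [11, 14, 19, 28, 29, 30, 31, 33, 35, 39, 40]
Total comparisons: 10

The merged array is [11, 14, 19, 28, 29, 30, 31, 33, 35, 39, 40], requiring 10 comparisons. The merge step runs in O(n) time where n is the total number of elements.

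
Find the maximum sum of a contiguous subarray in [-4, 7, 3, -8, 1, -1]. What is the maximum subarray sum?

Using Kadane's algorithm on [-4, 7, 3, -8, 1, -1]:

Scanning through the array:
Position 1 (value 7): max_ending_here = 7, max_so_far = 7
Position 2 (value 3): max_ending_here = 10, max_so_far = 10
Position 3 (value -8): max_ending_here = 2, max_so_far = 10
Position 4 (value 1): max_ending_here = 3, max_so_far = 10
Position 5 (value -1): max_ending_here = 2, max_so_far = 10

Maximum subarray: [7, 3]
Maximum sum: 10

The maximum subarray is [7, 3] with sum 10. This subarray runs from index 1 to index 2.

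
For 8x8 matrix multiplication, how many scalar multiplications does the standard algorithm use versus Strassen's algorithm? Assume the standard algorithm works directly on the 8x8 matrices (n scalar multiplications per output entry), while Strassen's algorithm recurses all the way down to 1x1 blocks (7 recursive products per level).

Matrix multiplication for 8x8 matrices:

Standard algorithm: 8^3 = 512 multiplications
Strassen's algorithm: 7^(log2(8)) = 7^3 = 343 multiplications
Savings: 512 - 343 = 169 multiplications

Standard: 512 multiplications (8^3). Strassen: 343 multiplications (7^3). Strassen reduces 8 recursive multiplications to 7 at each level.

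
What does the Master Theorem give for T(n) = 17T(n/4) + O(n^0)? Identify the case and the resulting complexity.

Master Theorem for T(n) = 17T(n/4) + O(n^0):

a = 17, b = 4, c = 0
log_b(a) = log_4(17) = 2.0437

Case 1: c = 0 < log_4(17) = 2.0437
T(n) = O(n^(log_4 17))

For T(n) = 17T(n/4) + O(n^0): log_4(17) = 2.0437. This is Case 1 of the Master Theorem (c < log_b(a), work dominated by leaves), giving O(n^(log_4 17)).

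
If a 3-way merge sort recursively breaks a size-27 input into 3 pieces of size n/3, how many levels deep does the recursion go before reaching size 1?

For divide and conquer with division factor 3:

Problem sizes at each level:
Level 0: 27
Level 1: 9
Level 2: 3
Level 3: 1

The root is level 0 and the size-1 base case is level 3 (the tree spans levels 0 through 3, i.e. 4 levels counting the root), so the depth is the number of divisions: log_3(27) = 3

The recursion tree depth is log_3(27) = 3. At each level, the problem size is divided by 3, so it takes 3 divisions to reduce to a base case of size 1. The algorithm makes 3 recursive calls at each level.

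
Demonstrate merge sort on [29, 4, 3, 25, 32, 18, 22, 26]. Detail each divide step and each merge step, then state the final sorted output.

Merge sort trace:

Split: [29, 4, 3, 25, 32, 18, 22, 26] -> [29, 4, 3, 25] and [32, 18, 22, 26]
  Split: [29, 4, 3, 25] -> [29, 4] and [3, 25]
    Split: [29, 4] -> [29] and [4]
    Merge: [29] + [4] -> [4, 29]
    Split: [3, 25] -> [3] and [25]
    Merge: [3] + [25] -> [3, 25]
  Merge: [4, 29] + [3, 25] -> [3, 4, 25, 29]
  Split: [32, 18, 22, 26] -> [32, 18] and [22, 26]
    Split: [32, 18] -> [32] and [18]
    Merge: [32] + [18] -> [18, 32]
    Split: [22, 26] -> [22] and [26]
    Merge: [22] + [26] -> [22, 26]
  Merge: [18, 32] + [22, 26] -> [18, 22, 26, 32]
Merge: [3, 4, 25, 29] + [18, 22, 26, 32] -> [3, 4, 18, 22, 25, 26, 29, 32]

Final sorted array: [3, 4, 18, 22, 25, 26, 29, 32]

The merge sort proceeds by recursively splitting the array and merging sorted halves.
After all merges, the sorted array is [3, 4, 18, 22, 25, 26, 29, 32].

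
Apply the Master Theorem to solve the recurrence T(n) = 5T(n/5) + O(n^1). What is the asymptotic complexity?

Master Theorem for T(n) = 5T(n/5) + O(n^1):

a = 5, b = 5, c = 1
log_b(a) = log_5(5) = 1.0000

Case 2: c = 1 = log_5(5) = 1.0000
T(n) = O(n^1 log n) = O(n log n)

For T(n) = 5T(n/5) + O(n^1): log_5(5) = 1.0000. This is Case 2 of the Master Theorem (c = log_b(a), equal work at all levels), giving O(n log n).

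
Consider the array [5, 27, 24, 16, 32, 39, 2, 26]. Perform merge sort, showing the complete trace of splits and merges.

Merge sort trace:

Split: [5, 27, 24, 16, 32, 39, 2, 26] -> [5, 27, 24, 16] and [32, 39, 2, 26]
  Split: [5, 27, 24, 16] -> [5, 27] and [24, 16]
    Split: [5, 27] -> [5] and [27]
    Merge: [5] + [27] -> [5, 27]
    Split: [24, 16] -> [24] and [16]
    Merge: [24] + [16] -> [16, 24]
  Merge: [5, 27] + [16, 24] -> [5, 16, 24, 27]
  Split: [32, 39, 2, 26] -> [32, 39] and [2, 26]
    Split: [32, 39] -> [32] and [39]
    Merge: [32] + [39] -> [32, 39]
    Split: [2, 26] -> [2] and [26]
    Merge: [2] + [26] -> [2, 26]
  Merge: [32, 39] + [2, 26] -> [2, 26, 32, 39]
Merge: [5, 16, 24, 27] + [2, 26, 32, 39] -> [2, 5, 16, 24, 26, 27, 32, 39]

Final sorted array: [2, 5, 16, 24, 26, 27, 32, 39]

The merge sort proceeds by recursively splitting the array and merging sorted halves.
After all merges, the sorted array is [2, 5, 16, 24, 26, 27, 32, 39].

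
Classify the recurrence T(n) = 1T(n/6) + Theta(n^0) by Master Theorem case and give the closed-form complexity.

Master Theorem for T(n) = 1T(n/6) + O(n^0):

a = 1, b = 6, c = 0
log_b(a) = log_6(1) = 0.0000

Case 2: c = 0 = log_6(1) = 0.0000
T(n) = O(n^0 log n) = O(log n)

For T(n) = 1T(n/6) + O(n^0): log_6(1) = 0.0000. This is Case 2 of the Master Theorem (c = log_b(a), equal work at all levels), giving O(log n).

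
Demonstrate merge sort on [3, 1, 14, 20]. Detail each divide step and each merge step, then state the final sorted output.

Merge sort trace:

Split: [3, 1, 14, 20] -> [3, 1] and [14, 20]
  Split: [3, 1] -> [3] and [1]
  Merge: [3] + [1] -> [1, 3]
  Split: [14, 20] -> [14] and [20]
  Merge: [14] + [20] -> [14, 20]
Merge: [1, 3] + [14, 20] -> [1, 3, 14, 20]

Final sorted array: [1, 3, 14, 20]

The merge sort proceeds by recursively splitting the array and merging sorted halves.
After all merges, the sorted array is [1, 3, 14, 20].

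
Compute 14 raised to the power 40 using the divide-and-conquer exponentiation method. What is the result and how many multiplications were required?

Computing 14^40 by squaring (build up from 14^1; each line after the first costs one multiplication):

14^1 = 14
14^2 = (14^1)^2 = 14^2 = 196
14^4 = (14^2)^2 = 196^2 = 38416
14^5 = 14 * 14^4 = 14 * 38416 = 537824
14^10 = (14^5)^2 = 537824^2 = 289254654976
14^20 = (14^10)^2 = 289254654976^2 = 83668255425284801560576
14^40 = (14^20)^2 = 83668255425284801560576^2 = 7000376965910699630056503868178506524997451776

Result: 7000376965910699630056503868178506524997451776
Multiplications needed: 6 (6 lines after 14^1)

14^40 = 7000376965910699630056503868178506524997451776. Using exponentiation by squaring, this requires 6 multiplications. The key idea: if the exponent is even, square the half-power; if odd, multiply by the base once.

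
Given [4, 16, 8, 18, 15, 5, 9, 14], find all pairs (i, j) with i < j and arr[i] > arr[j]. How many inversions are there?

Finding inversions in [4, 16, 8, 18, 15, 5, 9, 14]:

(1, 2): arr[1]=16 > arr[2]=8
(1, 4): arr[1]=16 > arr[4]=15
(1, 5): arr[1]=16 > arr[5]=5
(1, 6): arr[1]=16 > arr[6]=9
(1, 7): arr[1]=16 > arr[7]=14
(2, 5): arr[2]=8 > arr[5]=5
(3, 4): arr[3]=18 > arr[4]=15
(3, 5): arr[3]=18 > arr[5]=5
(3, 6): arr[3]=18 > arr[6]=9
(3, 7): arr[3]=18 > arr[7]=14
(4, 5): arr[4]=15 > arr[5]=5
(4, 6): arr[4]=15 > arr[6]=9
(4, 7): arr[4]=15 > arr[7]=14

Total inversions: 13

The array has 13 inversion(s): (1,2), (1,4), (1,5), (1,6), (1,7), (2,5), (3,4), (3,5), (3,6), (3,7), (4,5), (4,6), (4,7). Each pair (i,j) satisfies i < j and arr[i] > arr[j].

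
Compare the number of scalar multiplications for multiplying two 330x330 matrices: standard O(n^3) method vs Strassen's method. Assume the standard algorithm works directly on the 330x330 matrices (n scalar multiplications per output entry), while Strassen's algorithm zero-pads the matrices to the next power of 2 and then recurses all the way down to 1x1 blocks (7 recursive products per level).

Matrix multiplication for 330x330 matrices:

Strassen's algorithm requires power-of-2 dimensions. Pad 330x330 to 512x512 (next power of 2).

Standard algorithm: 330^3 = 35937000 multiplications
Strassen's algorithm: 7^(log2(512)) = 7^9 = 40353607 multiplications
Difference: 35937000 - 40353607 = -4416607 (Strassen uses MORE here due to padding overhead — for small or just-over-power-of-2 n, padding can outweigh the per-level savings)

Standard: 35937000 multiplications (330^3). Strassen: 40353607 multiplications (7^9, after padding to 512x512). Strassen reduces 8 recursive multiplications to 7 at each level.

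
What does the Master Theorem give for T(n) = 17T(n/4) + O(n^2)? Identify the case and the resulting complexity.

Master Theorem for T(n) = 17T(n/4) + O(n^2):

a = 17, b = 4, c = 2
log_b(a) = log_4(17) = 2.0437

Case 1: c = 2 < log_4(17) = 2.0437
T(n) = O(n^(log_4 17))

For T(n) = 17T(n/4) + O(n^2): log_4(17) = 2.0437. This is Case 1 of the Master Theorem (c < log_b(a), work dominated by leaves), giving O(n^(log_4 17)).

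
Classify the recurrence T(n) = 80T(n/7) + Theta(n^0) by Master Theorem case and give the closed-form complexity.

Master Theorem for T(n) = 80T(n/7) + O(n^0):

a = 80, b = 7, c = 0
log_b(a) = log_7(80) = 2.2519

Case 1: c = 0 < log_7(80) = 2.2519
T(n) = O(n^(log_7 80))

For T(n) = 80T(n/7) + O(n^0): log_7(80) = 2.2519. This is Case 1 of the Master Theorem (c < log_b(a), work dominated by leaves), giving O(n^(log_7 80)).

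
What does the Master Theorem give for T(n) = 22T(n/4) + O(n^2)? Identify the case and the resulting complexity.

Master Theorem for T(n) = 22T(n/4) + O(n^2):

a = 22, b = 4, c = 2
log_b(a) = log_4(22) = 2.2297

Case 1: c = 2 < log_4(22) = 2.2297
T(n) = O(n^(log_4 22))

For T(n) = 22T(n/4) + O(n^2): log_4(22) = 2.2297. This is Case 1 of the Master Theorem (c < log_b(a), work dominated by leaves), giving O(n^(log_4 22)).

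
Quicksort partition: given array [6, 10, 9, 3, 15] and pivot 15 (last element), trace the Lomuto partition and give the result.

Lomuto partition with pivot = 15:

Initial array: [6, 10, 9, 3, 15]

arr[0]=6 <= 15: swap with position 0, array becomes [6, 10, 9, 3, 15]
arr[1]=10 <= 15: swap with position 1, array becomes [6, 10, 9, 3, 15]
arr[2]=9 <= 15: swap with position 2, array becomes [6, 10, 9, 3, 15]
arr[3]=3 <= 15: swap with position 3, array becomes [6, 10, 9, 3, 15]

Place pivot at position 4: [6, 10, 9, 3, 15]
Pivot position: 4

After partitioning with pivot 15, the array becomes [6, 10, 9, 3, 15]. The pivot is placed at index 4. All elements to the left of the pivot are <= 15, and all elements to the right are > 15.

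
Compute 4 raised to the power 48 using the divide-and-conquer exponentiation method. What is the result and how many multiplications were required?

Computing 4^48 by squaring (build up from 4^1; each line after the first costs one multiplication):

4^1 = 4
4^2 = (4^1)^2 = 4^2 = 16
4^3 = 4 * 4^2 = 4 * 16 = 64
4^6 = (4^3)^2 = 64^2 = 4096
4^12 = (4^6)^2 = 4096^2 = 16777216
4^24 = (4^12)^2 = 16777216^2 = 281474976710656
4^48 = (4^24)^2 = 281474976710656^2 = 79228162514264337593543950336

Result: 79228162514264337593543950336
Multiplications needed: 6 (6 lines after 4^1)

4^48 = 79228162514264337593543950336. Using exponentiation by squaring, this requires 6 multiplications. The key idea: if the exponent is even, square the half-power; if odd, multiply by the base once.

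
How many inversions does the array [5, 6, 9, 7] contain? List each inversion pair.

Finding inversions in [5, 6, 9, 7]:

(2, 3): arr[2]=9 > arr[3]=7

Total inversions: 1

The array has 1 inversion(s): (2,3). Each pair (i,j) satisfies i < j and arr[i] > arr[j].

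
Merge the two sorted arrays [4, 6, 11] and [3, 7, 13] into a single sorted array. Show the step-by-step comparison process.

Merging process:

Compare 4 vs 3: take 3 from right. Merged: [3]
Compare 4 vs 7: take 4 from left. Merged: [3, 4]
Compare 6 vs 7: take 6 from left. Merged: [3, 4, 6]
Compare 11 vs 7: take 7 from right. Merged: [3, 4, 6, 7]
Compare 11 vs 13: take 11 from left. Merged: [3, 4, 6, 7, 11]
Append remaining from right: [13]. Merged: [3, 4, 6, 7, 11, 13]

Final merged array: [3, 4, 6, 7, 11, 13]
Total comparisons: 5

The merged array is [3, 4, 6, 7, 11, 13], requiring 5 comparisons. The merge step runs in O(n) time where n is the total number of elements.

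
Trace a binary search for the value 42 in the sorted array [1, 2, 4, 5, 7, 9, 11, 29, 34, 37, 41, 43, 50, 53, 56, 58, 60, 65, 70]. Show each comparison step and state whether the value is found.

Binary search for 42 in [1, 2, 4, 5, 7, 9, 11, 29, 34, 37, 41, 43, 50, 53, 56, 58, 60, 65, 70]:

lo=0, hi=18, mid=9, arr[mid]=37 -> 37 < 42, search right half
lo=10, hi=18, mid=14, arr[mid]=56 -> 56 > 42, search left half
lo=10, hi=13, mid=11, arr[mid]=43 -> 43 > 42, search left half
lo=10, hi=10, mid=10, arr[mid]=41 -> 41 < 42, search right half
lo=11 > hi=10, target 42 not found

Binary search determines that 42 is not in the array after 4 comparisons. The search space was exhausted without finding the target.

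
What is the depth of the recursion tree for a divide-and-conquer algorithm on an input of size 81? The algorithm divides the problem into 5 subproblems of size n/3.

For divide and conquer with division factor 3:

Problem sizes at each level:
Level 0: 81
Level 1: 27
Level 2: 9
Level 3: 3
Level 4: 1

The root is level 0 and the size-1 base case is level 4 (the tree spans levels 0 through 4, i.e. 5 levels counting the root), so the depth is the number of divisions: log_3(81) = 4

The recursion tree depth is log_3(81) = 4. At each level, the problem size is divided by 3, so it takes 4 divisions to reduce to a base case of size 1. The algorithm makes 5 recursive calls at each level.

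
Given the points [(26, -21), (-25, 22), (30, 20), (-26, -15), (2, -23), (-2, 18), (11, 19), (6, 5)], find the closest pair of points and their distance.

Computing all pairwise distances among 8 points:

d((26, -21), (-25, 22)) = 66.7083
d((26, -21), (30, 20)) = 41.1947
d((26, -21), (-26, -15)) = 52.345
d((26, -21), (2, -23)) = 24.0832
d((26, -21), (-2, 18)) = 48.0104
d((26, -21), (11, 19)) = 42.72
d((26, -21), (6, 5)) = 32.8024
d((-25, 22), (30, 20)) = 55.0364
d((-25, 22), (-26, -15)) = 37.0135
d((-25, 22), (2, -23)) = 52.4786
d((-25, 22), (-2, 18)) = 23.3452
d((-25, 22), (11, 19)) = 36.1248
d((-25, 22), (6, 5)) = 35.3553
d((30, 20), (-26, -15)) = 66.0379
d((30, 20), (2, -23)) = 51.3128
d((30, 20), (-2, 18)) = 32.0624
d((30, 20), (11, 19)) = 19.0263
d((30, 20), (6, 5)) = 28.3019
d((-26, -15), (2, -23)) = 29.1204
d((-26, -15), (-2, 18)) = 40.8044
d((-26, -15), (11, 19)) = 50.2494
d((-26, -15), (6, 5)) = 37.7359
d((2, -23), (-2, 18)) = 41.1947
d((2, -23), (11, 19)) = 42.9535
d((2, -23), (6, 5)) = 28.2843
d((-2, 18), (11, 19)) = 13.0384 <-- minimum
d((-2, 18), (6, 5)) = 15.2643
d((11, 19), (6, 5)) = 14.8661

Closest pair: (-2, 18) and (11, 19) with distance 13.0384

The closest pair is (-2, 18) and (11, 19) with Euclidean distance 13.0384. For 8 points, brute-force pairwise comparison is shown above. For large n, the divide-and-conquer algorithm (sort by x, recurse on halves, check the dividing strip) achieves O(n log n).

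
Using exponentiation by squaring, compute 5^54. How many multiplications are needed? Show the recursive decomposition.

Computing 5^54 by squaring (build up from 5^1; each line after the first costs one multiplication):

5^1 = 5
5^2 = (5^1)^2 = 5^2 = 25
5^3 = 5 * 5^2 = 5 * 25 = 125
5^6 = (5^3)^2 = 125^2 = 15625
5^12 = (5^6)^2 = 15625^2 = 244140625
5^13 = 5 * 5^12 = 5 * 244140625 = 1220703125
5^26 = (5^13)^2 = 1220703125^2 = 1490116119384765625
5^27 = 5 * 5^26 = 5 * 1490116119384765625 = 7450580596923828125
5^54 = (5^27)^2 = 7450580596923828125^2 = 55511151231257827021181583404541015625

Result: 55511151231257827021181583404541015625
Multiplications needed: 8 (8 lines after 5^1)

5^54 = 55511151231257827021181583404541015625. Using exponentiation by squaring, this requires 8 multiplications. The key idea: if the exponent is even, square the half-power; if odd, multiply by the base once.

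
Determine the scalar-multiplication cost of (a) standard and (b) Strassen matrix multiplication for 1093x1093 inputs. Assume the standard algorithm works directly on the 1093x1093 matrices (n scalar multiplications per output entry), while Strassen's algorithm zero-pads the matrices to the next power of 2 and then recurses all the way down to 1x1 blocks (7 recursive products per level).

Matrix multiplication for 1093x1093 matrices:

Strassen's algorithm requires power-of-2 dimensions. Pad 1093x1093 to 2048x2048 (next power of 2).

Standard algorithm: 1093^3 = 1305751357 multiplications
Strassen's algorithm: 7^(log2(2048)) = 7^11 = 1977326743 multiplications
Difference: 1305751357 - 1977326743 = -671575386 (Strassen uses MORE here due to padding overhead — for small or just-over-power-of-2 n, padding can outweigh the per-level savings)

Standard: 1305751357 multiplications (1093^3). Strassen: 1977326743 multiplications (7^11, after padding to 2048x2048). Strassen reduces 8 recursive multiplications to 7 at each level.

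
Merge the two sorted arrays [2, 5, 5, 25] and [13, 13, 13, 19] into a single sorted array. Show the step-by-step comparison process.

Merging process:

Compare 2 vs 13: take 2 from left. Merged: [2]
Compare 5 vs 13: take 5 from left. Merged: [2, 5]
Compare 5 vs 13: take 5 from left. Merged: [2, 5, 5]
Compare 25 vs 13: take 13 from right. Merged: [2, 5, 5, 13]
Compare 25 vs 13: take 13 from right. Merged: [2, 5, 5, 13, 13]
Compare 25 vs 13: take 13 from right. Merged: [2, 5, 5, 13, 13, 13]
Compare 25 vs 19: take 19 from right. Merged: [2, 5, 5, 13, 13, 13, 19]
Append remaining from left: [25]. Merged: [2, 5, 5, 13, 13, 13, 19, 25]

Final merged array: [2, 5, 5, 13, 13, 13, 19, 25]
Total comparisons: 7

The merged array is [2, 5, 5, 13, 13, 13, 19, 25], requiring 7 comparisons. The merge step runs in O(n) time where n is the total number of elements.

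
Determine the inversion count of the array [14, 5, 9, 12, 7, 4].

Finding inversions in [14, 5, 9, 12, 7, 4]:

(0, 1): arr[0]=14 > arr[1]=5
(0, 2): arr[0]=14 > arr[2]=9
(0, 3): arr[0]=14 > arr[3]=12
(0, 4): arr[0]=14 > arr[4]=7
(0, 5): arr[0]=14 > arr[5]=4
(1, 5): arr[1]=5 > arr[5]=4
(2, 4): arr[2]=9 > arr[4]=7
(2, 5): arr[2]=9 > arr[5]=4
(3, 4): arr[3]=12 > arr[4]=7
(3, 5): arr[3]=12 > arr[5]=4
(4, 5): arr[4]=7 > arr[5]=4

Total inversions: 11

The array has 11 inversion(s): (0,1), (0,2), (0,3), (0,4), (0,5), (1,5), (2,4), (2,5), (3,4), (3,5), (4,5). Each pair (i,j) satisfies i < j and arr[i] > arr[j].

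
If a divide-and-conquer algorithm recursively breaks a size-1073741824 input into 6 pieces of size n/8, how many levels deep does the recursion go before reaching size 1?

For divide and conquer with division factor 8:

Problem sizes at each level:
Level 0: 1073741824
Level 1: 134217728
Level 2: 16777216
Level 3: 2097152
Level 4: 262144
Level 5: 32768
Level 6: 4096
Level 7: 512
Level 8: 64
Level 9: 8
Level 10: 1

The root is level 0 and the size-1 base case is level 10 (the tree spans levels 0 through 10, i.e. 11 levels counting the root), so the depth is the number of divisions: log_8(1073741824) = 10

The recursion tree depth is log_8(1073741824) = 10. At each level, the problem size is divided by 8, so it takes 10 divisions to reduce to a base case of size 1. The algorithm makes 6 recursive calls at each level.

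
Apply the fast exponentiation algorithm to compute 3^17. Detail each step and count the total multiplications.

Computing 3^17 by squaring (build up from 3^1; each line after the first costs one multiplication):

3^1 = 3
3^2 = (3^1)^2 = 3^2 = 9
3^4 = (3^2)^2 = 9^2 = 81
3^8 = (3^4)^2 = 81^2 = 6561
3^16 = (3^8)^2 = 6561^2 = 43046721
3^17 = 3 * 3^16 = 3 * 43046721 = 129140163

Result: 129140163
Multiplications needed: 5 (5 lines after 3^1)

3^17 = 129140163. Using exponentiation by squaring, this requires 5 multiplications. The key idea: if the exponent is even, square the half-power; if odd, multiply by the base once.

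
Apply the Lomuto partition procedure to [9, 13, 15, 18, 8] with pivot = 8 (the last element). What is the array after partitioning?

Lomuto partition with pivot = 8:

Initial array: [9, 13, 15, 18, 8]

arr[0]=9 > 8: no swap
arr[1]=13 > 8: no swap
arr[2]=15 > 8: no swap
arr[3]=18 > 8: no swap

Place pivot at position 0: [8, 13, 15, 18, 9]
Pivot position: 0

After partitioning with pivot 8, the array becomes [8, 13, 15, 18, 9]. The pivot is placed at index 0. All elements to the left of the pivot are <= 8, and all elements to the right are > 8.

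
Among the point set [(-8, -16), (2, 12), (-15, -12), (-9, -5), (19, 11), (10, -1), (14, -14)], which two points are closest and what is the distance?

Computing all pairwise distances among 7 points:

d((-8, -16), (2, 12)) = 29.7321
d((-8, -16), (-15, -12)) = 8.0623 <-- minimum
d((-8, -16), (-9, -5)) = 11.0454
d((-8, -16), (19, 11)) = 38.1838
d((-8, -16), (10, -1)) = 23.4307
d((-8, -16), (14, -14)) = 22.0907
d((2, 12), (-15, -12)) = 29.4109
d((2, 12), (-9, -5)) = 20.2485
d((2, 12), (19, 11)) = 17.0294
d((2, 12), (10, -1)) = 15.2643
d((2, 12), (14, -14)) = 28.6356
d((-15, -12), (-9, -5)) = 9.2195
d((-15, -12), (19, 11)) = 41.0488
d((-15, -12), (10, -1)) = 27.313
d((-15, -12), (14, -14)) = 29.0689
d((-9, -5), (19, 11)) = 32.249
d((-9, -5), (10, -1)) = 19.4165
d((-9, -5), (14, -14)) = 24.6982
d((19, 11), (10, -1)) = 15.0
d((19, 11), (14, -14)) = 25.4951
d((10, -1), (14, -14)) = 13.6015

Closest pair: (-8, -16) and (-15, -12) with distance 8.0623

The closest pair is (-8, -16) and (-15, -12) with Euclidean distance 8.0623. For 7 points, brute-force pairwise comparison is shown above. For large n, the divide-and-conquer algorithm (sort by x, recurse on halves, check the dividing strip) achieves O(n log n).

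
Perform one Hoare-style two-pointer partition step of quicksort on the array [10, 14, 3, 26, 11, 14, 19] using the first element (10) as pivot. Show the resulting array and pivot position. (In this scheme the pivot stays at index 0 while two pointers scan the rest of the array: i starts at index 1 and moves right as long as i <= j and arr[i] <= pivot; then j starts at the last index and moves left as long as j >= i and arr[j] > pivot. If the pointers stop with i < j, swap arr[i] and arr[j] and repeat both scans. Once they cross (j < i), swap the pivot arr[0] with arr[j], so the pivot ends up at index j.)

Hoare-style two-pointer partition with pivot = 10:

Initial array: [10, 14, 3, 26, 11, 14, 19]

Pointers start at i = 1, j = 6.
i stops at index 1 (arr[1]=14 > 10), j stops at index 2 (arr[2]=3 <= 10): swap arr[1] and arr[2], array becomes [10, 3, 14, 26, 11, 14, 19]
i ends at 2, j ends at 1: the pointers have crossed (j < i), so scanning stops.

Swap pivot arr[0] with arr[1] to place pivot at position 1: [3, 10, 14, 26, 11, 14, 19]
Pivot position: 1

After partitioning with pivot 10, the array becomes [3, 10, 14, 26, 11, 14, 19]. The pivot is placed at index 1. All elements to the left of the pivot are <= 10, and all elements to the right are > 10.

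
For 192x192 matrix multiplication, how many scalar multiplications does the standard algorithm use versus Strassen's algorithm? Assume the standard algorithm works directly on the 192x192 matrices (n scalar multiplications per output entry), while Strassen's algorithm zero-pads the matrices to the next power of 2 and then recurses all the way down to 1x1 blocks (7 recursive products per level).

Matrix multiplication for 192x192 matrices:

Strassen's algorithm requires power-of-2 dimensions. Pad 192x192 to 256x256 (next power of 2).

Standard algorithm: 192^3 = 7077888 multiplications
Strassen's algorithm: 7^(log2(256)) = 7^8 = 5764801 multiplications
Savings: 7077888 - 5764801 = 1313087 multiplications

Standard: 7077888 multiplications (192^3). Strassen: 5764801 multiplications (7^8, after padding to 256x256). Strassen reduces 8 recursive multiplications to 7 at each level.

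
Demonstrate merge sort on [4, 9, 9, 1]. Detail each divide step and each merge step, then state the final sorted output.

Merge sort trace:

Split: [4, 9, 9, 1] -> [4, 9] and [9, 1]
  Split: [4, 9] -> [4] and [9]
  Merge: [4] + [9] -> [4, 9]
  Split: [9, 1] -> [9] and [1]
  Merge: [9] + [1] -> [1, 9]
Merge: [4, 9] + [1, 9] -> [1, 4, 9, 9]

Final sorted array: [1, 4, 9, 9]

The merge sort proceeds by recursively splitting the array and merging sorted halves.
After all merges, the sorted array is [1, 4, 9, 9].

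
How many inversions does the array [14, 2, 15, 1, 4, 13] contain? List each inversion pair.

Finding inversions in [14, 2, 15, 1, 4, 13]:

(0, 1): arr[0]=14 > arr[1]=2
(0, 3): arr[0]=14 > arr[3]=1
(0, 4): arr[0]=14 > arr[4]=4
(0, 5): arr[0]=14 > arr[5]=13
(1, 3): arr[1]=2 > arr[3]=1
(2, 3): arr[2]=15 > arr[3]=1
(2, 4): arr[2]=15 > arr[4]=4
(2, 5): arr[2]=15 > arr[5]=13

Total inversions: 8

The array has 8 inversion(s): (0,1), (0,3), (0,4), (0,5), (1,3), (2,3), (2,4), (2,5). Each pair (i,j) satisfies i < j and arr[i] > arr[j].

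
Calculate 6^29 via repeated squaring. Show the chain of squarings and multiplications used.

Computing 6^29 by squaring (build up from 6^1; each line after the first costs one multiplication):

6^1 = 6
6^2 = (6^1)^2 = 6^2 = 36
6^3 = 6 * 6^2 = 6 * 36 = 216
6^6 = (6^3)^2 = 216^2 = 46656
6^7 = 6 * 6^6 = 6 * 46656 = 279936
6^14 = (6^7)^2 = 279936^2 = 78364164096
6^28 = (6^14)^2 = 78364164096^2 = 6140942214464815497216
6^29 = 6 * 6^28 = 6 * 6140942214464815497216 = 36845653286788892983296

Result: 36845653286788892983296
Multiplications needed: 7 (7 lines after 6^1)

6^29 = 36845653286788892983296. Using exponentiation by squaring, this requires 7 multiplications. The key idea: if the exponent is even, square the half-power; if odd, multiply by the base once.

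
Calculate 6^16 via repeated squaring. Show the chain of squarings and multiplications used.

Computing 6^16 by squaring (build up from 6^1; each line after the first costs one multiplication):

6^1 = 6
6^2 = (6^1)^2 = 6^2 = 36
6^4 = (6^2)^2 = 36^2 = 1296
6^8 = (6^4)^2 = 1296^2 = 1679616
6^16 = (6^8)^2 = 1679616^2 = 2821109907456

Result: 2821109907456
Multiplications needed: 4 (4 lines after 6^1)

6^16 = 2821109907456. Using exponentiation by squaring, this requires 4 multiplications. The key idea: if the exponent is even, square the half-power; if odd, multiply by the base once.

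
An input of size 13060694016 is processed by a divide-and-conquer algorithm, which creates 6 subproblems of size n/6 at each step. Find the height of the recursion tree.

For divide and conquer with division factor 6:

Problem sizes at each level:
Level 0: 13060694016
Level 1: 2176782336
Level 2: 362797056
Level 3: 60466176
Level 4: 10077696
Level 5: 1679616
Level 6: 279936
Level 7: 46656
Level 8: 7776
Level 9: 1296
Level 10: 216
Level 11: 36
Level 12: 6
Level 13: 1

The root is level 0 and the size-1 base case is level 13 (the tree spans levels 0 through 13, i.e. 14 levels counting the root), so the depth is the number of divisions: log_6(13060694016) = 13

The recursion tree depth is log_6(13060694016) = 13. At each level, the problem size is divided by 6, so it takes 13 divisions to reduce to a base case of size 1. The algorithm makes 6 recursive calls at each level.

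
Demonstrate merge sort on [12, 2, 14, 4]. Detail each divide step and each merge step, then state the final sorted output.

Merge sort trace:

Split: [12, 2, 14, 4] -> [12, 2] and [14, 4]
  Split: [12, 2] -> [12] and [2]
  Merge: [12] + [2] -> [2, 12]
  Split: [14, 4] -> [14] and [4]
  Merge: [14] + [4] -> [4, 14]
Merge: [2, 12] + [4, 14] -> [2, 4, 12, 14]

Final sorted array: [2, 4, 12, 14]

The merge sort proceeds by recursively splitting the array and merging sorted halves.
After all merges, the sorted array is [2, 4, 12, 14].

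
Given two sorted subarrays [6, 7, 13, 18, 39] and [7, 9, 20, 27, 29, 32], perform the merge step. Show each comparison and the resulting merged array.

Merging process:

Compare 6 vs 7: take 6 from left. Merged: [6]
Compare 7 vs 7: take 7 from left. Merged: [6, 7]
Compare 13 vs 7: take 7 from right. Merged: [6, 7, 7]
Compare 13 vs 9: take 9 from right. Merged: [6, 7, 7, 9]
Compare 13 vs 20: take 13 from left. Merged: [6, 7, 7, 9, 13]
Compare 18 vs 20: take 18 from left. Merged: [6, 7, 7, 9, 13, 18]
Compare 39 vs 20: take 20 from right. Merged: [6, 7, 7, 9, 13, 18, 20]
Compare 39 vs 27: take 27 from right. Merged: [6, 7, 7, 9, 13, 18, 20, 27]
Compare 39 vs 29: take 29 from right. Merged: [6, 7, 7, 9, 13, 18, 20, 27, 29]
Compare 39 vs 32: take 32 from right. Merged: [6, 7, 7, 9, 13, 18, 20, 27, 29, 32]
Append remaining from left: [39]. Merged: [6, 7, 7, 9, 13, 18, 20, 27, 29, 32, 39]

Final merged array: [6, 7, 7, 9, 13, 18, 20, 27, 29, 32, 39]
Total comparisons: 10

The merged array is [6, 7, 7, 9, 13, 18, 20, 27, 29, 32, 39], requiring 10 comparisons. The merge step runs in O(n) time where n is the total number of elements.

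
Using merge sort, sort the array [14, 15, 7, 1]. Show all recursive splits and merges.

Merge sort trace:

Split: [14, 15, 7, 1] -> [14, 15] and [7, 1]
  Split: [14, 15] -> [14] and [15]
  Merge: [14] + [15] -> [14, 15]
  Split: [7, 1] -> [7] and [1]
  Merge: [7] + [1] -> [1, 7]
Merge: [14, 15] + [1, 7] -> [1, 7, 14, 15]

Final sorted array: [1, 7, 14, 15]

The merge sort proceeds by recursively splitting the array and merging sorted halves.
After all merges, the sorted array is [1, 7, 14, 15].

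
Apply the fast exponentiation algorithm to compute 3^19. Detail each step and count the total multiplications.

Computing 3^19 by squaring (build up from 3^1; each line after the first costs one multiplication):

3^1 = 3
3^2 = (3^1)^2 = 3^2 = 9
3^4 = (3^2)^2 = 9^2 = 81
3^8 = (3^4)^2 = 81^2 = 6561
3^9 = 3 * 3^8 = 3 * 6561 = 19683
3^18 = (3^9)^2 = 19683^2 = 387420489
3^19 = 3 * 3^18 = 3 * 387420489 = 1162261467

Result: 1162261467
Multiplications needed: 6 (6 lines after 3^1)

3^19 = 1162261467. Using exponentiation by squaring, this requires 6 multiplications. The key idea: if the exponent is even, square the half-power; if odd, multiply by the base once.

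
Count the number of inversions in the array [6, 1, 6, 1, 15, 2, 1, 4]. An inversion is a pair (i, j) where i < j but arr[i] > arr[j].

Finding inversions in [6, 1, 6, 1, 15, 2, 1, 4]:

(0, 1): arr[0]=6 > arr[1]=1
(0, 3): arr[0]=6 > arr[3]=1
(0, 5): arr[0]=6 > arr[5]=2
(0, 6): arr[0]=6 > arr[6]=1
(0, 7): arr[0]=6 > arr[7]=4
(2, 3): arr[2]=6 > arr[3]=1
(2, 5): arr[2]=6 > arr[5]=2
(2, 6): arr[2]=6 > arr[6]=1
(2, 7): arr[2]=6 > arr[7]=4
(4, 5): arr[4]=15 > arr[5]=2
(4, 6): arr[4]=15 > arr[6]=1
(4, 7): arr[4]=15 > arr[7]=4
(5, 6): arr[5]=2 > arr[6]=1

Total inversions: 13

The array has 13 inversion(s): (0,1), (0,3), (0,5), (0,6), (0,7), (2,3), (2,5), (2,6), (2,7), (4,5), (4,6), (4,7), (5,6). Each pair (i,j) satisfies i < j and arr[i] > arr[j].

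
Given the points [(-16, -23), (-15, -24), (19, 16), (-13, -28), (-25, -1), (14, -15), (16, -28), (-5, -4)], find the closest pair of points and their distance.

Computing all pairwise distances among 8 points:

d((-16, -23), (-15, -24)) = 1.4142 <-- minimum
d((-16, -23), (19, 16)) = 52.4023
d((-16, -23), (-13, -28)) = 5.831
d((-16, -23), (-25, -1)) = 23.7697
d((-16, -23), (14, -15)) = 31.0483
d((-16, -23), (16, -28)) = 32.3883
d((-16, -23), (-5, -4)) = 21.9545
d((-15, -24), (19, 16)) = 52.4976
d((-15, -24), (-13, -28)) = 4.4721
d((-15, -24), (-25, -1)) = 25.0799
d((-15, -24), (14, -15)) = 30.3645
d((-15, -24), (16, -28)) = 31.257
d((-15, -24), (-5, -4)) = 22.3607
d((19, 16), (-13, -28)) = 54.4059
d((19, 16), (-25, -1)) = 47.1699
d((19, 16), (14, -15)) = 31.4006
d((19, 16), (16, -28)) = 44.1022
d((19, 16), (-5, -4)) = 31.241
d((-13, -28), (-25, -1)) = 29.5466
d((-13, -28), (14, -15)) = 29.9666
d((-13, -28), (16, -28)) = 29.0
d((-13, -28), (-5, -4)) = 25.2982
d((-25, -1), (14, -15)) = 41.4367
d((-25, -1), (16, -28)) = 49.0918
d((-25, -1), (-5, -4)) = 20.2237
d((14, -15), (16, -28)) = 13.1529
d((14, -15), (-5, -4)) = 21.9545
d((16, -28), (-5, -4)) = 31.8904

Closest pair: (-16, -23) and (-15, -24) with distance 1.4142

The closest pair is (-16, -23) and (-15, -24) with Euclidean distance 1.4142. For 8 points, brute-force pairwise comparison is shown above. For large n, the divide-and-conquer algorithm (sort by x, recurse on halves, check the dividing strip) achieves O(n log n).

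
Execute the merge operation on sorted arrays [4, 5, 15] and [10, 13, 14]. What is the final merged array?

Merging process:

Compare 4 vs 10: take 4 from left. Merged: [4]
Compare 5 vs 10: take 5 from left. Merged: [4, 5]
Compare 15 vs 10: take 10 from right. Merged: [4, 5, 10]
Compare 15 vs 13: take 13 from right. Merged: [4, 5, 10, 13]
Compare 15 vs 14: take 14 from right. Merged: [4, 5, 10, 13, 14]
Append remaining from left: [15]. Merged: [4, 5, 10, 13, 14, 15]

Final merged array: [4, 5, 10, 13, 14, 15]
Total comparisons: 5

The merged array is [4, 5, 10, 13, 14, 15], requiring 5 comparisons. The merge step runs in O(n) time where n is the total number of elements.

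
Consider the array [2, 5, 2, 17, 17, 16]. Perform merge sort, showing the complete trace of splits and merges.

Merge sort trace:

Split: [2, 5, 2, 17, 17, 16] -> [2, 5, 2] and [17, 17, 16]
  Split: [2, 5, 2] -> [2] and [5, 2]
    Split: [5, 2] -> [5] and [2]
    Merge: [5] + [2] -> [2, 5]
  Merge: [2] + [2, 5] -> [2, 2, 5]
  Split: [17, 17, 16] -> [17] and [17, 16]
    Split: [17, 16] -> [17] and [16]
    Merge: [17] + [16] -> [16, 17]
  Merge: [17] + [16, 17] -> [16, 17, 17]
Merge: [2, 2, 5] + [16, 17, 17] -> [2, 2, 5, 16, 17, 17]

Final sorted array: [2, 2, 5, 16, 17, 17]

The merge sort proceeds by recursively splitting the array and merging sorted halves.
After all merges, the sorted array is [2, 2, 5, 16, 17, 17].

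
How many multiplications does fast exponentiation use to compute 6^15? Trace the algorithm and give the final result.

Computing 6^15 by squaring (build up from 6^1; each line after the first costs one multiplication):

6^1 = 6
6^2 = (6^1)^2 = 6^2 = 36
6^3 = 6 * 6^2 = 6 * 36 = 216
6^6 = (6^3)^2 = 216^2 = 46656
6^7 = 6 * 6^6 = 6 * 46656 = 279936
6^14 = (6^7)^2 = 279936^2 = 78364164096
6^15 = 6 * 6^14 = 6 * 78364164096 = 470184984576

Result: 470184984576
Multiplications needed: 6 (6 lines after 6^1)

6^15 = 470184984576. Using exponentiation by squaring, this requires 6 multiplications. The key idea: if the exponent is even, square the half-power; if odd, multiply by the base once.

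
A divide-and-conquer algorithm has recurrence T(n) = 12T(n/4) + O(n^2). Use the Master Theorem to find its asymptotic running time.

Master Theorem for T(n) = 12T(n/4) + O(n^2):

a = 12, b = 4, c = 2
log_b(a) = log_4(12) = 1.7925

Case 3: c = 2 > log_4(12) = 1.7925
T(n) = O(n^2) = O(n^2)

For T(n) = 12T(n/4) + O(n^2): log_4(12) = 1.7925. This is Case 3 of the Master Theorem (c > log_b(a), work dominated by root), giving O(n^2).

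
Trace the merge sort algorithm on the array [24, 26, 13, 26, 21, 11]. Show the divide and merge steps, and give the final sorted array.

Merge sort trace:

Split: [24, 26, 13, 26, 21, 11] -> [24, 26, 13] and [26, 21, 11]
  Split: [24, 26, 13] -> [24] and [26, 13]
    Split: [26, 13] -> [26] and [13]
    Merge: [26] + [13] -> [13, 26]
  Merge: [24] + [13, 26] -> [13, 24, 26]
  Split: [26, 21, 11] -> [26] and [21, 11]
    Split: [21, 11] -> [21] and [11]
    Merge: [21] + [11] -> [11, 21]
  Merge: [26] + [11, 21] -> [11, 21, 26]
Merge: [13, 24, 26] + [11, 21, 26] -> [11, 13, 21, 24, 26, 26]

Final sorted array: [11, 13, 21, 24, 26, 26]

The merge sort proceeds by recursively splitting the array and merging sorted halves.
After all merges, the sorted array is [11, 13, 21, 24, 26, 26].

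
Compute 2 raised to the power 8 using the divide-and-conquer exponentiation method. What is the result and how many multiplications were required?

Computing 2^8 by squaring (build up from 2^1; each line after the first costs one multiplication):

2^1 = 2
2^2 = (2^1)^2 = 2^2 = 4
2^4 = (2^2)^2 = 4^2 = 16
2^8 = (2^4)^2 = 16^2 = 256

Result: 256
Multiplications needed: 3 (3 lines after 2^1)

2^8 = 256. Using exponentiation by squaring, this requires 3 multiplications. The key idea: if the exponent is even, square the half-power; if odd, multiply by the base once.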